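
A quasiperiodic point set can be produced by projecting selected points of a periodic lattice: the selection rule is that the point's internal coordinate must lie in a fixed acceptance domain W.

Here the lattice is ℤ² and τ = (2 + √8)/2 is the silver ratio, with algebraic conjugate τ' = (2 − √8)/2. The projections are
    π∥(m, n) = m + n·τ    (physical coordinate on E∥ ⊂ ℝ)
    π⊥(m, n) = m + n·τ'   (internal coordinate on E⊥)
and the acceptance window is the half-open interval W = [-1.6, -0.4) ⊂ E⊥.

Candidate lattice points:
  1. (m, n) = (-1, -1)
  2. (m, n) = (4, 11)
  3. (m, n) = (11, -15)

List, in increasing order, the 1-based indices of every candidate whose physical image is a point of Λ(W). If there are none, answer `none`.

1, 2

τ' = (2−√8)/2 ≈ -0.414214.
#1 (-1,-1): internal coord -1 + (-1)·τ' = -0.585786; -0.585786 ∈ [-1.6, -0.4) → IN Λ
#2 (4,11): internal coord 4 + (11)·τ' = -0.556349; -0.556349 ∈ [-1.6, -0.4) → IN Λ
#3 (11,-15): internal coord 11 + (-15)·τ' = +17.213203; +17.213203 ∉ [-1.6, -0.4) → out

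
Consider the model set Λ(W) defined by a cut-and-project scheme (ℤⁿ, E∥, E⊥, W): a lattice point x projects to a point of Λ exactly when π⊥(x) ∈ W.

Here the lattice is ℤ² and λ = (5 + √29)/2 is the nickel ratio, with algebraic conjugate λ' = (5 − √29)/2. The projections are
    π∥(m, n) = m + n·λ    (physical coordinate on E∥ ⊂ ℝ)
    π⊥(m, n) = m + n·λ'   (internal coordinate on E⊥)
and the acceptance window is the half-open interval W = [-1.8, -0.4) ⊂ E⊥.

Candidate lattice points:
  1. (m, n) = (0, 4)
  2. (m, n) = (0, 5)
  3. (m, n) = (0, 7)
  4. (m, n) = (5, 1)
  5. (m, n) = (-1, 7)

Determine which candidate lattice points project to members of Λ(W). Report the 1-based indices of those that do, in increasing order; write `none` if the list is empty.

1, 2, 3

λ' = (5−√29)/2 ≈ -0.1926.
#1 (0,4): internal coord 0 + (4)·λ' = -0.7703; -0.7703 ∈ [-1.8, -0.4) → IN Λ
#2 (0,5): internal coord 0 + (5)·λ' = -0.9629; -0.9629 ∈ [-1.8, -0.4) → IN Λ
#3 (0,7): internal coord 0 + (7)·λ' = -1.3481; -1.3481 ∈ [-1.8, -0.4) → IN Λ
#4 (5,1): internal coord 5 + (1)·λ' = +4.8074; +4.8074 ∉ [-1.8, -0.4) → out
#5 (-1,7): internal coord -1 + (7)·λ' = -2.3481; -2.3481 ∉ [-1.8, -0.4) → out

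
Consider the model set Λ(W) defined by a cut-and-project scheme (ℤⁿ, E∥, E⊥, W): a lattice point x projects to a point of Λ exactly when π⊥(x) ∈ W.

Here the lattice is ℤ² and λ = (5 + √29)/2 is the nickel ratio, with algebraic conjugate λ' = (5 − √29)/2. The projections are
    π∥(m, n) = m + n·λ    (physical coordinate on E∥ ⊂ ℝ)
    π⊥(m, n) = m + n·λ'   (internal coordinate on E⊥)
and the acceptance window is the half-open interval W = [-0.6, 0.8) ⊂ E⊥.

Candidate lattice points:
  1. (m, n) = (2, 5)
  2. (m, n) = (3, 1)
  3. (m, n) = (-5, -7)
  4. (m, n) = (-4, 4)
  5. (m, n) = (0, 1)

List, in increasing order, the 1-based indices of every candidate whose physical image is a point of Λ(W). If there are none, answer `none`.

5

Compute λ' = (5−√29)/2 = -0.1926, so π⊥(m,n) = m -0.1926·n.
#1 (2,5): internal coord 2 + (5)·λ' = +1.0371; +1.0371 ∉ [-0.6, 0.8) → out
#2 (3,1): internal coord 3 + (1)·λ' = +2.8074; +2.8074 ∉ [-0.6, 0.8) → out
#3 (-5,-7): internal coord -5 + (-7)·λ' = -3.6519; -3.6519 ∉ [-0.6, 0.8) → out
#4 (-4,4): internal coord -4 + (4)·λ' = -4.7703; -4.7703 ∉ [-0.6, 0.8) → out
#5 (0,1): internal coord 0 + (1)·λ' = -0.1926; -0.1926 ∈ [-0.6, 0.8) → IN Λ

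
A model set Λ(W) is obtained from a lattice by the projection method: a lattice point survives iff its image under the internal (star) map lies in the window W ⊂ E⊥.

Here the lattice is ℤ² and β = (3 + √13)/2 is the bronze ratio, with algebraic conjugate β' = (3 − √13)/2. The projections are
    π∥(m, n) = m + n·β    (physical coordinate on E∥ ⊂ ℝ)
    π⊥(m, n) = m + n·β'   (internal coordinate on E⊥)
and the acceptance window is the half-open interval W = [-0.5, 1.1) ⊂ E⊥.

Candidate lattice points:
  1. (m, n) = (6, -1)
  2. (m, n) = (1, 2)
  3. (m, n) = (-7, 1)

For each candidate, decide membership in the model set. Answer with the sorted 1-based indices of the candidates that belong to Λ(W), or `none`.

2

Compute β' = (3−√13)/2 = -0.302776, so π⊥(m,n) = m -0.302776·n.
#1 (6,-1): internal coord 6 + (-1)·β' = +6.302776; +6.302776 ∉ [-0.5, 1.1) → out
#2 (1,2): internal coord 1 + (2)·β' = +0.394449; +0.394449 ∈ [-0.5, 1.1) → IN Λ
#3 (-7,1): internal coord -7 + (1)·β' = -7.302776; -7.302776 ∉ [-0.5, 1.1) → out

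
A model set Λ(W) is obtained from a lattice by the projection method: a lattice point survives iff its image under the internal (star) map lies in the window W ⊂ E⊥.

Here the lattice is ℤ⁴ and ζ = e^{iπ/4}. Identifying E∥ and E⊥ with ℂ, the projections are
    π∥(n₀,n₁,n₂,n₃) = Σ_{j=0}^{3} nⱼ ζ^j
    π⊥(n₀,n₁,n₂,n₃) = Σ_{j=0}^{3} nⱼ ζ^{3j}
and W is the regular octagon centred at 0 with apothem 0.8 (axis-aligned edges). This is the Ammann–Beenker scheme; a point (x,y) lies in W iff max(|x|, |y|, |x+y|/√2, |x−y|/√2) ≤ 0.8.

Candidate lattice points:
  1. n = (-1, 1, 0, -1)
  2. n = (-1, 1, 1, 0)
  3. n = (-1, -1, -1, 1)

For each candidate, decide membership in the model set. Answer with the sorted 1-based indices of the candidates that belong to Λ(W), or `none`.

With ζ = e^{iπ/4} the internal vectors are ζ^0,ζ^3,ζ^6,ζ^9.
#1 (-1, 1, 0, -1): internal (-2.41421, 0.00000); octagon support 2.41421 vs apothem 0.8 → ∉ W
#2 (-1, 1, 1, 0): internal (-1.70711, -0.29289); octagon support 1.70711 vs apothem 0.8 → ∉ W
#3 (-1, -1, -1, 1): internal (0.41421, 1.00000); octagon support 1.00000 vs apothem 0.8 → ∉ W

none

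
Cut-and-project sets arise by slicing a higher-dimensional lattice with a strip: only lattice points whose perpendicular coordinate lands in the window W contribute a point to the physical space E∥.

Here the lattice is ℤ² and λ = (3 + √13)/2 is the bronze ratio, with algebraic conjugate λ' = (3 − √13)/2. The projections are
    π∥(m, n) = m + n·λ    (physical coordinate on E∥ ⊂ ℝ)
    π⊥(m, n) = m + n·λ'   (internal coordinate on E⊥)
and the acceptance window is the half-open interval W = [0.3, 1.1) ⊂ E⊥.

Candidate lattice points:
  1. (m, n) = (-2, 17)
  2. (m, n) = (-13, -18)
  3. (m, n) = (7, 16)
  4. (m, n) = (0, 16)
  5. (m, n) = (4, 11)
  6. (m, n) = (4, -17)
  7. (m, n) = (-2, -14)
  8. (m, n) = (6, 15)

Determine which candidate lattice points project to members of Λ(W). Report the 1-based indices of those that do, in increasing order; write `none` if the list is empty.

5

λ' = (3−√13)/2 ≈ -0.302776.
#1 (-2,17): internal coord -2 + (17)·λ' = -7.147186; -7.147186 ∉ [0.3, 1.1) → out
#2 (-13,-18): internal coord -13 + (-18)·λ' = -7.550039; -7.550039 ∉ [0.3, 1.1) → out
#3 (7,16): internal coord 7 + (16)·λ' = +2.155590; +2.155590 ∉ [0.3, 1.1) → out
#4 (0,16): internal coord 0 + (16)·λ' = -4.844410; -4.844410 ∉ [0.3, 1.1) → out
#5 (4,11): internal coord 4 + (11)·λ' = +0.669468; +0.669468 ∈ [0.3, 1.1) → IN Λ
#6 (4,-17): internal coord 4 + (-17)·λ' = +9.147186; +9.147186 ∉ [0.3, 1.1) → out
#7 (-2,-14): internal coord -2 + (-14)·λ' = +2.238859; +2.238859 ∉ [0.3, 1.1) → out
#8 (6,15): internal coord 6 + (15)·λ' = +1.458365; +1.458365 ∉ [0.3, 1.1) → out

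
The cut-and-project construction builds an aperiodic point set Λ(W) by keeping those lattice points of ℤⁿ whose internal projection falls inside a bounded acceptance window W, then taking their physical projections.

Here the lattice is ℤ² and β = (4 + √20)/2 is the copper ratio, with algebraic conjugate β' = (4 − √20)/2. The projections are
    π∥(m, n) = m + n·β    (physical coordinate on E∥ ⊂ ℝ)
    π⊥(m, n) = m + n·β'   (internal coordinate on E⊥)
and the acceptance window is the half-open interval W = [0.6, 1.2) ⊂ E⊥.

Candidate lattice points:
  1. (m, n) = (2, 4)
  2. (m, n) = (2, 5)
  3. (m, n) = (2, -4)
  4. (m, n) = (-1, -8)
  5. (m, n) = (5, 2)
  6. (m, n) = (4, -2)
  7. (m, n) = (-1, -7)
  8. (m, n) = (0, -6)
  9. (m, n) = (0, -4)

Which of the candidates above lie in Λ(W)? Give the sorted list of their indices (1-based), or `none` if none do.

1, 2, 4, 7, 9

β' = (4−√20)/2 ≈ -0.2361.
#1 (2,4): internal coord 2 + (4)·β' = +1.0557; +1.0557 ∈ [0.6, 1.2) → IN Λ
#2 (2,5): internal coord 2 + (5)·β' = +0.8197; +0.8197 ∈ [0.6, 1.2) → IN Λ
#3 (2,-4): internal coord 2 + (-4)·β' = +2.9443; +2.9443 ∉ [0.6, 1.2) → out
#4 (-1,-8): internal coord -1 + (-8)·β' = +0.8885; +0.8885 ∈ [0.6, 1.2) → IN Λ
#5 (5,2): internal coord 5 + (2)·β' = +4.5279; +4.5279 ∉ [0.6, 1.2) → out
#6 (4,-2): internal coord 4 + (-2)·β' = +4.4721; +4.4721 ∉ [0.6, 1.2) → out
#7 (-1,-7): internal coord -1 + (-7)·β' = +0.6525; +0.6525 ∈ [0.6, 1.2) → IN Λ
#8 (0,-6): internal coord 0 + (-6)·β' = +1.4164; +1.4164 ∉ [0.6, 1.2) → out
#9 (0,-4): internal coord 0 + (-4)·β' = +0.9443; +0.9443 ∈ [0.6, 1.2) → IN Λ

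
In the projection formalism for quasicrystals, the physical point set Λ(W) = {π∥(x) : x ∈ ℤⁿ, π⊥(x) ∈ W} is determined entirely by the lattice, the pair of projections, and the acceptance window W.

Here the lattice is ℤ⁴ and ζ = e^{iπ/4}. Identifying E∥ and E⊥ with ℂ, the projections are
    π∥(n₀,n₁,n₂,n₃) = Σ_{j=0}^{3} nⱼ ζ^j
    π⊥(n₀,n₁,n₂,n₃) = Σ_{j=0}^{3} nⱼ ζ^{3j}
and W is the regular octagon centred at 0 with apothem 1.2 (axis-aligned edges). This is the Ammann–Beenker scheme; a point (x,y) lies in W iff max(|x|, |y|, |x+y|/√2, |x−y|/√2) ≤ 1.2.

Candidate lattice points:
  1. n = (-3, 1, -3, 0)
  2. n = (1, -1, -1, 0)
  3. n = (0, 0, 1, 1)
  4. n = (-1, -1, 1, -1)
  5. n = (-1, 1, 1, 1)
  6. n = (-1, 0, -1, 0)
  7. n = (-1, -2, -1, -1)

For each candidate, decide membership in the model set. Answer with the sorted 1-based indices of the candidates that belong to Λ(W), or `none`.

With ζ = e^{iπ/4} the internal vectors are ζ^0,ζ^3,ζ^6,ζ^9.
#1 (-3, 1, -3, 0): internal (-3.70711, 3.70711); octagon support 5.24264 vs apothem 1.2 → ∉ W
#2 (1, -1, -1, 0): internal (1.70711, 0.29289); octagon support 1.70711 vs apothem 1.2 → ∉ W
#3 (0, 0, 1, 1): internal (0.70711, -0.29289); octagon support 0.70711 vs apothem 1.2 → ∈ W
#4 (-1, -1, 1, -1): internal (-1.00000, -2.41421); octagon support 2.41421 vs apothem 1.2 → ∉ W
#5 (-1, 1, 1, 1): internal (-1.00000, 0.41421); octagon support 1.00000 vs apothem 1.2 → ∈ W
#6 (-1, 0, -1, 0): internal (-1.00000, 1.00000); octagon support 1.41421 vs apothem 1.2 → ∉ W
#7 (-1, -2, -1, -1): internal (-0.29289, -1.12132); octagon support 1.12132 vs apothem 1.2 → ∈ W

3, 5, 7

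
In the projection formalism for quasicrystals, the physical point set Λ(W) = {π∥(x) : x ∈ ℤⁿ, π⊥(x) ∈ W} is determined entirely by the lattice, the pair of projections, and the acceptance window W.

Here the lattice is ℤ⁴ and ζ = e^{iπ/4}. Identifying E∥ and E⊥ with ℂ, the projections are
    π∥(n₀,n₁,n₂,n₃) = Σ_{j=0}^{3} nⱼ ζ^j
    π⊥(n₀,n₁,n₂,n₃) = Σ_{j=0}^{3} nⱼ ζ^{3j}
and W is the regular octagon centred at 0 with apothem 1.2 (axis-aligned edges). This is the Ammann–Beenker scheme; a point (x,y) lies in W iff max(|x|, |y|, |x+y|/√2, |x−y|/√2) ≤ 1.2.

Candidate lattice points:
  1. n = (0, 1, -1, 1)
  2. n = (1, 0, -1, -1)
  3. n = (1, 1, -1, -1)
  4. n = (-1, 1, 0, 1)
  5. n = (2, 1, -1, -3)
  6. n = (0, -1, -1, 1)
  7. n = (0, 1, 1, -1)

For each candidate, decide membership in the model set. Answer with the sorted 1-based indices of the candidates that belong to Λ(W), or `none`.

Internal map: ζ^{3j} for j=0..3 gives (1,0), (−√2/2,√2/2), (0,−1), (√2/2,√2/2).
#1 (0, 1, -1, 1): internal (0.00000, 2.41421); octagon support 2.41421 vs apothem 1.2 → ∉ W
#2 (1, 0, -1, -1): internal (0.29289, 0.29289); octagon support 0.41421 vs apothem 1.2 → ∈ W
#3 (1, 1, -1, -1): internal (-0.41421, 1.00000); octagon support 1.00000 vs apothem 1.2 → ∈ W
#4 (-1, 1, 0, 1): internal (-1.00000, 1.41421); octagon support 1.70711 vs apothem 1.2 → ∉ W
#5 (2, 1, -1, -3): internal (-0.82843, -0.41421); octagon support 0.87868 vs apothem 1.2 → ∈ W
#6 (0, -1, -1, 1): internal (1.41421, 1.00000); octagon support 1.70711 vs apothem 1.2 → ∉ W
#7 (0, 1, 1, -1): internal (-1.41421, -1.00000); octagon support 1.70711 vs apothem 1.2 → ∉ W

2, 3, 5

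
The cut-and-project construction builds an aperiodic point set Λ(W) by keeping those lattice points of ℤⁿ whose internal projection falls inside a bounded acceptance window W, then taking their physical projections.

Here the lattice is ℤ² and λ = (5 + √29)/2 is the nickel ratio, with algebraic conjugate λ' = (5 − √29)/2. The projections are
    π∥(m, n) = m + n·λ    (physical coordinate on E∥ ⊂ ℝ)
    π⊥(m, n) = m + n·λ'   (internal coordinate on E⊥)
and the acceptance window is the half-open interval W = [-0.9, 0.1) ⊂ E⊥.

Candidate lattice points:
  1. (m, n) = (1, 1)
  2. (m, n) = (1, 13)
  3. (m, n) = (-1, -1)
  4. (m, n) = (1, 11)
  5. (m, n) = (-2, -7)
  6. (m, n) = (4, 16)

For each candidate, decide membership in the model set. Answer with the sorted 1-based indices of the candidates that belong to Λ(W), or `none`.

3, 5

Compute λ' = (5−√29)/2 = -0.1926, so π⊥(m,n) = m -0.1926·n.
#1 (1,1): internal coord 1 + (1)·λ' = +0.8074; +0.8074 ∉ [-0.9, 0.1) → out
#2 (1,13): internal coord 1 + (13)·λ' = -1.5036; -1.5036 ∉ [-0.9, 0.1) → out
#3 (-1,-1): internal coord -1 + (-1)·λ' = -0.8074; -0.8074 ∈ [-0.9, 0.1) → IN Λ
#4 (1,11): internal coord 1 + (11)·λ' = -1.1184; -1.1184 ∉ [-0.9, 0.1) → out
#5 (-2,-7): internal coord -2 + (-7)·λ' = -0.6519; -0.6519 ∈ [-0.9, 0.1) → IN Λ
#6 (4,16): internal coord 4 + (16)·λ' = +0.9187; +0.9187 ∉ [-0.9, 0.1) → out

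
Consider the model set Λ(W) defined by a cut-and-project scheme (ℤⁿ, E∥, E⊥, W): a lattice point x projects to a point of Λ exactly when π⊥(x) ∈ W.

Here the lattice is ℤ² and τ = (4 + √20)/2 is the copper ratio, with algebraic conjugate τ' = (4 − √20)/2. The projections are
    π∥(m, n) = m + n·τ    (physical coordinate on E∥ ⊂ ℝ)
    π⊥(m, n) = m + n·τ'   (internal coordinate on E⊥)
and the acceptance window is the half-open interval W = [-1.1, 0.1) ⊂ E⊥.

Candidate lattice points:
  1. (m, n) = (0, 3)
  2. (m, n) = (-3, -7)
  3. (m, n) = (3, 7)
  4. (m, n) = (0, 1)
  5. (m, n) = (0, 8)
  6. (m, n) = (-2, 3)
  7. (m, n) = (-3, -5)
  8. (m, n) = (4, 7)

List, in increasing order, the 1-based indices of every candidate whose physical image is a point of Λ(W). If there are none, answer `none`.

Compute τ' = (4−√20)/2 = -0.23607, so π⊥(m,n) = m -0.23607·n.
candidate 1: (m,n)=(0,3) → π∥ = 0+3·τ ≈ 12.70820, π⊥ = 0+3·τ' ≈ -0.70820 ∈ [-1.1, 0.1) ⇒ IN Λ
candidate 2: (m,n)=(-3,-7) → π∥ = -3-7·τ ≈ -32.65248, π⊥ = -3-7·τ' ≈ -1.34752 ∉ [-1.1, 0.1) ⇒ out
candidate 3: (m,n)=(3,7) → π∥ = 3+7·τ ≈ 32.65248, π⊥ = 3+7·τ' ≈ 1.34752 ∉ [-1.1, 0.1) ⇒ out
candidate 4: (m,n)=(0,1) → π∥ = 0+1·τ ≈ 4.23607, π⊥ = 0+1·τ' ≈ -0.23607 ∈ [-1.1, 0.1) ⇒ IN Λ
candidate 5: (m,n)=(0,8) → π∥ = 0+8·τ ≈ 33.88854, π⊥ = 0+8·τ' ≈ -1.88854 ∉ [-1.1, 0.1) ⇒ out
candidate 6: (m,n)=(-2,3) → π∥ = -2+3·τ ≈ 10.70820, π⊥ = -2+3·τ' ≈ -2.70820 ∉ [-1.1, 0.1) ⇒ out
candidate 7: (m,n)=(-3,-5) → π∥ = -3-5·τ ≈ -24.18034, π⊥ = -3-5·τ' ≈ -1.81966 ∉ [-1.1, 0.1) ⇒ out
candidate 8: (m,n)=(4,7) → π∥ = 4+7·τ ≈ 33.65248, π⊥ = 4+7·τ' ≈ 2.34752 ∉ [-1.1, 0.1) ⇒ out

1, 4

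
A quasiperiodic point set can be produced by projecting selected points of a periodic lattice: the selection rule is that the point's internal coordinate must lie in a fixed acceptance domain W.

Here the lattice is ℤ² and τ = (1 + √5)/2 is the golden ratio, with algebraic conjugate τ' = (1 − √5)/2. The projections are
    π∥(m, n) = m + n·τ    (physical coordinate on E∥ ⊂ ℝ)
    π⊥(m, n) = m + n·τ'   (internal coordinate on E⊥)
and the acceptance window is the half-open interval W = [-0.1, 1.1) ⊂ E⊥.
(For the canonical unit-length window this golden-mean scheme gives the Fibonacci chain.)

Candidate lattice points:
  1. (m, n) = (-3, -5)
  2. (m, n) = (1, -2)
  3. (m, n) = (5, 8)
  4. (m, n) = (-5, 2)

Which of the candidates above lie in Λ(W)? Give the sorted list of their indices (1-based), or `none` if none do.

Compute τ' = (1−√5)/2 = -0.61803, so π⊥(m,n) = m -0.61803·n.
[1] lift (-3,-5): star map gives 0.09017; window check -0.1 ≤ 0.09017 < 1.1 is true → IN Λ
[2] lift (1,-2): star map gives 2.23607; window check -0.1 ≤ 2.23607 < 1.1 is false → out
[3] lift (5,8): star map gives 0.05573; window check -0.1 ≤ 0.05573 < 1.1 is true → IN Λ
[4] lift (-5,2): star map gives -6.23607; window check -0.1 ≤ -6.23607 < 1.1 is false → out

1, 3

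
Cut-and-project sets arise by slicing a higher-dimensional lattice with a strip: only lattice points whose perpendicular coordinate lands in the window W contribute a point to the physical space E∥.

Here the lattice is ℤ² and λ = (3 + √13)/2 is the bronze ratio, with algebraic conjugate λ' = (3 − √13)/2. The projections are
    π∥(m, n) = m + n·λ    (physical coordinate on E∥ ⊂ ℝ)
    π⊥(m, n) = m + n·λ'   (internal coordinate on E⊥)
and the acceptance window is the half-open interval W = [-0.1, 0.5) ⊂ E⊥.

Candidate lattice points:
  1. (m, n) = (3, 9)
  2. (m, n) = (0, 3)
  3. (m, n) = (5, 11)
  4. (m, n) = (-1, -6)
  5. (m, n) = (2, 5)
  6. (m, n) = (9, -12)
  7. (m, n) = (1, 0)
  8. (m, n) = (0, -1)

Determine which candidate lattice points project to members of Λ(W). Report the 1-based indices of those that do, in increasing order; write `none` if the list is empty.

λ' = (3−√13)/2 ≈ -0.3028.
candidate 1: (m,n)=(3,9) → π∥ = 3+9·λ ≈ 32.7250, π⊥ = 3+9·λ' ≈ 0.2750 ∈ [-0.1, 0.5) ⇒ IN Λ
candidate 2: (m,n)=(0,3) → π∥ = 0+3·λ ≈ 9.9083, π⊥ = 0+3·λ' ≈ -0.9083 ∉ [-0.1, 0.5) ⇒ out
candidate 3: (m,n)=(5,11) → π∥ = 5+11·λ ≈ 41.3305, π⊥ = 5+11·λ' ≈ 1.6695 ∉ [-0.1, 0.5) ⇒ out
candidate 4: (m,n)=(-1,-6) → π∥ = -1-6·λ ≈ -20.8167, π⊥ = -1-6·λ' ≈ 0.8167 ∉ [-0.1, 0.5) ⇒ out
candidate 5: (m,n)=(2,5) → π∥ = 2+5·λ ≈ 18.5139, π⊥ = 2+5·λ' ≈ 0.4861 ∈ [-0.1, 0.5) ⇒ IN Λ
candidate 6: (m,n)=(9,-12) → π∥ = 9-12·λ ≈ -30.6333, π⊥ = 9-12·λ' ≈ 12.6333 ∉ [-0.1, 0.5) ⇒ out
candidate 7: (m,n)=(1,0) → π∥ = 1+0·λ ≈ 1.0000, π⊥ = 1+0·λ' ≈ 1.0000 ∉ [-0.1, 0.5) ⇒ out
candidate 8: (m,n)=(0,-1) → π∥ = 0-1·λ ≈ -3.3028, π⊥ = 0-1·λ' ≈ 0.3028 ∈ [-0.1, 0.5) ⇒ IN Λ

1, 5, 8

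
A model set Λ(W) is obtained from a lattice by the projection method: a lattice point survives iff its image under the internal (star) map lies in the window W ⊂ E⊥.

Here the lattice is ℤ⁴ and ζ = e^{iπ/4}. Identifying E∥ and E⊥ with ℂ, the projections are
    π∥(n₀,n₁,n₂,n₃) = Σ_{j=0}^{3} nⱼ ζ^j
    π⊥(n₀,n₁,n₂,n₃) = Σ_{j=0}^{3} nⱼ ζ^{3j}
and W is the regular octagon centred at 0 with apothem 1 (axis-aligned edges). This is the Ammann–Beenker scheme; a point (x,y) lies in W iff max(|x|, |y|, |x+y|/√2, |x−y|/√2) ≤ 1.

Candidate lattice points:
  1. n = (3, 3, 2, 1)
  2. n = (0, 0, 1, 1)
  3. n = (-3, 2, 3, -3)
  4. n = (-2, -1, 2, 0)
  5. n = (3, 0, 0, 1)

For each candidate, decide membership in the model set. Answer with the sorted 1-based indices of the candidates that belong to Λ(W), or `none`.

With ζ = e^{iπ/4} the internal vectors are ζ^0,ζ^3,ζ^6,ζ^9.
#1 (3, 3, 2, 1): internal (1.585786, 0.828427); octagon support 1.707107 vs apothem 1 → ∉ W
#2 (0, 0, 1, 1): internal (0.707107, -0.292893); octagon support 0.707107 vs apothem 1 → ∈ W
#3 (-3, 2, 3, -3): internal (-6.535534, -3.707107); octagon support 7.242641 vs apothem 1 → ∉ W
#4 (-2, -1, 2, 0): internal (-1.292893, -2.707107); octagon support 2.828427 vs apothem 1 → ∉ W
#5 (3, 0, 0, 1): internal (3.707107, 0.707107); octagon support 3.707107 vs apothem 1 → ∉ W

2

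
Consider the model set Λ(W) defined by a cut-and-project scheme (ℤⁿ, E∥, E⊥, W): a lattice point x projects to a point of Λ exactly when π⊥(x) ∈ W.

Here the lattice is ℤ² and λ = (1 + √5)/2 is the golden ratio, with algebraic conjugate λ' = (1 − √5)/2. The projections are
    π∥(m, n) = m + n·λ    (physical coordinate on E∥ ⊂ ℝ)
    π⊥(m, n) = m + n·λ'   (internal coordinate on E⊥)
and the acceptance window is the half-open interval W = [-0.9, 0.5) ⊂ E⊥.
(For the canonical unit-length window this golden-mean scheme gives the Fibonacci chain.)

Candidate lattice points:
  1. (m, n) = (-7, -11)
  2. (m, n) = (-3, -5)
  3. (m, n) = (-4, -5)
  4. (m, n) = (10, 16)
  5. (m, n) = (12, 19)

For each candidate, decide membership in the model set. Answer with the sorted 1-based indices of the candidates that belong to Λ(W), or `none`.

1, 2, 4, 5

λ' = (1−√5)/2 ≈ -0.61803.
[1] lift (-7,-11): star map gives -0.20163; window check -0.9 ≤ -0.20163 < 0.5 is true → IN Λ
[2] lift (-3,-5): star map gives 0.09017; window check -0.9 ≤ 0.09017 < 0.5 is true → IN Λ
[3] lift (-4,-5): star map gives -0.90983; window check -0.9 ≤ -0.90983 < 0.5 is false → out
[4] lift (10,16): star map gives 0.11146; window check -0.9 ≤ 0.11146 < 0.5 is true → IN Λ
[5] lift (12,19): star map gives 0.25735; window check -0.9 ≤ 0.25735 < 0.5 is true → IN Λ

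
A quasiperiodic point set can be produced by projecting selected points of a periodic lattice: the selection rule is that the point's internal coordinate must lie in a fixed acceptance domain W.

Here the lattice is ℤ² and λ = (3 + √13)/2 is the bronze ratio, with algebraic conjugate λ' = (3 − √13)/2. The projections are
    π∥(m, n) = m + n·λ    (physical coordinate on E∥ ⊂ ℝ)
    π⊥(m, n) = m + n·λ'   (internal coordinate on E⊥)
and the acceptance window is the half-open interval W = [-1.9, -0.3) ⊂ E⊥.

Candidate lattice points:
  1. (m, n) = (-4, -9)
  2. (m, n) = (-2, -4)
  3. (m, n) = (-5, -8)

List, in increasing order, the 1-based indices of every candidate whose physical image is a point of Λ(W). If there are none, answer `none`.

1, 2

λ' = (3−√13)/2 ≈ -0.3028.
candidate 1: (m,n)=(-4,-9) → π∥ = -4-9·λ ≈ -33.7250, π⊥ = -4-9·λ' ≈ -1.2750 ∈ [-1.9, -0.3) ⇒ IN Λ
candidate 2: (m,n)=(-2,-4) → π∥ = -2-4·λ ≈ -15.2111, π⊥ = -2-4·λ' ≈ -0.7889 ∈ [-1.9, -0.3) ⇒ IN Λ
candidate 3: (m,n)=(-5,-8) → π∥ = -5-8·λ ≈ -31.4222, π⊥ = -5-8·λ' ≈ -2.5778 ∉ [-1.9, -0.3) ⇒ out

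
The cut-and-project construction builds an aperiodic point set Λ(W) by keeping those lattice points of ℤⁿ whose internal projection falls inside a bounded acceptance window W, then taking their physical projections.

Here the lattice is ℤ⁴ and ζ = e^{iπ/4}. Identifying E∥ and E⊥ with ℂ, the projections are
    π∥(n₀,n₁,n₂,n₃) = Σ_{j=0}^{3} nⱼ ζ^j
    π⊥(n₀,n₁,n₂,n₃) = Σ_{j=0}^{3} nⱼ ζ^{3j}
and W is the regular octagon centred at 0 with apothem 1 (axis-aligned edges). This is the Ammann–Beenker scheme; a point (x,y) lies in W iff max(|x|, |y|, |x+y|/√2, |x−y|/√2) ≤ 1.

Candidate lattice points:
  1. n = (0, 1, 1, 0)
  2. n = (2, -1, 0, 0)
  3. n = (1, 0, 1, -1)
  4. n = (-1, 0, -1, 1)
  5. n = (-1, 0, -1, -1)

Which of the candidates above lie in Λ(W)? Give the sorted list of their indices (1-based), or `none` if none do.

1

Internal map: ζ^{3j} for j=0..3 gives (1,0), (−√2/2,√2/2), (0,−1), (√2/2,√2/2).
candidate 1: n = (0, 1, 1, 0) → π⊥ ≈ (-0.707107, -0.292893); max(|x|,|y|,|x±y|/√2) = 0.707107 ≤ 1 ⇒ ∈ W
candidate 2: n = (2, -1, 0, 0) → π⊥ ≈ (+2.707107, -0.707107); max(|x|,|y|,|x±y|/√2) = 2.707107 > 1 ⇒ ∉ W
candidate 3: n = (1, 0, 1, -1) → π⊥ ≈ (+0.292893, -1.707107); max(|x|,|y|,|x±y|/√2) = 1.707107 > 1 ⇒ ∉ W
candidate 4: n = (-1, 0, -1, 1) → π⊥ ≈ (-0.292893, +1.707107); max(|x|,|y|,|x±y|/√2) = 1.707107 > 1 ⇒ ∉ W
candidate 5: n = (-1, 0, -1, -1) → π⊥ ≈ (-1.707107, +0.292893); max(|x|,|y|,|x±y|/√2) = 1.707107 > 1 ⇒ ∉ W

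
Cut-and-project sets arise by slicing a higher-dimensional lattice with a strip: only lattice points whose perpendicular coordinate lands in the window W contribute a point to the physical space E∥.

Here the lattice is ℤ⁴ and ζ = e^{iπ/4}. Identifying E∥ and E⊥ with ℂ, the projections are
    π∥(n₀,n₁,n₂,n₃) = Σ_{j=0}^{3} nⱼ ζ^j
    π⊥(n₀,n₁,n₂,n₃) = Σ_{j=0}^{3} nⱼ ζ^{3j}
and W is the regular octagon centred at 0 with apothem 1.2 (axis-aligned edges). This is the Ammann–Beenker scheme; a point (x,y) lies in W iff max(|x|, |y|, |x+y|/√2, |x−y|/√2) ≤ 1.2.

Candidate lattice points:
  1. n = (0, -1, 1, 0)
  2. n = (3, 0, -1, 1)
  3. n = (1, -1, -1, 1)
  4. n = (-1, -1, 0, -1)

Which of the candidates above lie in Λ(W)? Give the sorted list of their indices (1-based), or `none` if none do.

none

Internal map: ζ^{3j} for j=0..3 gives (1,0), (−√2/2,√2/2), (0,−1), (√2/2,√2/2).
candidate 1: n = (0, -1, 1, 0) → π⊥ ≈ (+0.70711, -1.70711); max(|x|,|y|,|x±y|/√2) = 1.70711 > 1.2 ⇒ ∉ W
candidate 2: n = (3, 0, -1, 1) → π⊥ ≈ (+3.70711, +1.70711); max(|x|,|y|,|x±y|/√2) = 3.82843 > 1.2 ⇒ ∉ W
candidate 3: n = (1, -1, -1, 1) → π⊥ ≈ (+2.41421, +1.00000); max(|x|,|y|,|x±y|/√2) = 2.41421 > 1.2 ⇒ ∉ W
candidate 4: n = (-1, -1, 0, -1) → π⊥ ≈ (-1.00000, -1.41421); max(|x|,|y|,|x±y|/√2) = 1.70711 > 1.2 ⇒ ∉ W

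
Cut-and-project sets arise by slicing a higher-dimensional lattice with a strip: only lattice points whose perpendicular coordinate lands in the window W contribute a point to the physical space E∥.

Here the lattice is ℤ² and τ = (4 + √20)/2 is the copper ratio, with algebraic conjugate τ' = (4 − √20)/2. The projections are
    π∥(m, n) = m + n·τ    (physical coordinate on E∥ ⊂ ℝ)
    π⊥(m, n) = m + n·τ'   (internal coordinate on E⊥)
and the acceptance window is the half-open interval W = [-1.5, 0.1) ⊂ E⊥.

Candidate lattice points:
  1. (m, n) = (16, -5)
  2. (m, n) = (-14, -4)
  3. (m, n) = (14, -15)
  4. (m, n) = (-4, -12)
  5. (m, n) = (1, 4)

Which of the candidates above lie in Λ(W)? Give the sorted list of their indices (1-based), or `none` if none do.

Compute τ' = (4−√20)/2 = -0.2361, so π⊥(m,n) = m -0.2361·n.
[1] lift (16,-5): star map gives 17.1803; window check -1.5 ≤ 17.1803 < 0.1 is false → out
[2] lift (-14,-4): star map gives -13.0557; window check -1.5 ≤ -13.0557 < 0.1 is false → out
[3] lift (14,-15): star map gives 17.5410; window check -1.5 ≤ 17.5410 < 0.1 is false → out
[4] lift (-4,-12): star map gives -1.1672; window check -1.5 ≤ -1.1672 < 0.1 is true → IN Λ
[5] lift (1,4): star map gives 0.0557; window check -1.5 ≤ 0.0557 < 0.1 is true → IN Λ

4, 5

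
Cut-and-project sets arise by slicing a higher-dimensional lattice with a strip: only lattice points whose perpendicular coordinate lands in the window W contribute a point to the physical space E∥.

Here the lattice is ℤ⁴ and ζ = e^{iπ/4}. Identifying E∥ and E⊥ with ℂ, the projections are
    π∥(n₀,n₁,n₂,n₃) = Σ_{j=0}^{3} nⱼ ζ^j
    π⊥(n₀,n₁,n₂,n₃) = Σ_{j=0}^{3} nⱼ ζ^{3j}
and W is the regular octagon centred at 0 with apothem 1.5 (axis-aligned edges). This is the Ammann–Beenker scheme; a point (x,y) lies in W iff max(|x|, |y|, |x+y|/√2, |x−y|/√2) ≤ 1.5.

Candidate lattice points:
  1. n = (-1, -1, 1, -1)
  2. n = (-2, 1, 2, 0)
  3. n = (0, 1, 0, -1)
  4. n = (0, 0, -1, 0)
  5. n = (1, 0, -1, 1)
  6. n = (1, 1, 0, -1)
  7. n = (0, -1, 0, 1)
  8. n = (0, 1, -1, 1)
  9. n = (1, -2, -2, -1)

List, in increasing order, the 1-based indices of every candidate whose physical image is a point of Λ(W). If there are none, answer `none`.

3, 4, 6, 7

Internal map: ζ^{3j} for j=0..3 gives (1,0), (−√2/2,√2/2), (0,−1), (√2/2,√2/2).
#1 (-1, -1, 1, -1): internal (-1.0000, -2.4142); octagon support 2.4142 vs apothem 1.5 → ∉ W
#2 (-2, 1, 2, 0): internal (-2.7071, -1.2929); octagon support 2.8284 vs apothem 1.5 → ∉ W
#3 (0, 1, 0, -1): internal (-1.4142, 0.0000); octagon support 1.4142 vs apothem 1.5 → ∈ W
#4 (0, 0, -1, 0): internal (0.0000, 1.0000); octagon support 1.0000 vs apothem 1.5 → ∈ W
#5 (1, 0, -1, 1): internal (1.7071, 1.7071); octagon support 2.4142 vs apothem 1.5 → ∉ W
#6 (1, 1, 0, -1): internal (-0.4142, 0.0000); octagon support 0.4142 vs apothem 1.5 → ∈ W
#7 (0, -1, 0, 1): internal (1.4142, 0.0000); octagon support 1.4142 vs apothem 1.5 → ∈ W
#8 (0, 1, -1, 1): internal (0.0000, 2.4142); octagon support 2.4142 vs apothem 1.5 → ∉ W
#9 (1, -2, -2, -1): internal (1.7071, -0.1213); octagon support 1.7071 vs apothem 1.5 → ∉ W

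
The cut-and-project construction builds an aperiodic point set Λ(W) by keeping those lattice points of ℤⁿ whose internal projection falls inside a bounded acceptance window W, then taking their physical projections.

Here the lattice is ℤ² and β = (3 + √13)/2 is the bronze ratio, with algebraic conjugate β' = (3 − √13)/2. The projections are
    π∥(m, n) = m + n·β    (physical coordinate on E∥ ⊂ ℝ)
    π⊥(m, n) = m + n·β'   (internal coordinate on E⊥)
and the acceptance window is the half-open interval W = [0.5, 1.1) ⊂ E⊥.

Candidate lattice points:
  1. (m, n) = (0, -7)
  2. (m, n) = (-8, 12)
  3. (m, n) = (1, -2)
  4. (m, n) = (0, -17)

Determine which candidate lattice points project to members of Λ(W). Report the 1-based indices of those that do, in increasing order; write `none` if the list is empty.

β' = (3−√13)/2 ≈ -0.302776.
candidate 1: (m,n)=(0,-7) → π∥ = 0-7·β ≈ -23.119429, π⊥ = 0-7·β' ≈ 2.119429 ∉ [0.5, 1.1) ⇒ out
candidate 2: (m,n)=(-8,12) → π∥ = -8+12·β ≈ 31.633308, π⊥ = -8+12·β' ≈ -11.633308 ∉ [0.5, 1.1) ⇒ out
candidate 3: (m,n)=(1,-2) → π∥ = 1-2·β ≈ -5.605551, π⊥ = 1-2·β' ≈ 1.605551 ∉ [0.5, 1.1) ⇒ out
candidate 4: (m,n)=(0,-17) → π∥ = 0-17·β ≈ -56.147186, π⊥ = 0-17·β' ≈ 5.147186 ∉ [0.5, 1.1) ⇒ out

none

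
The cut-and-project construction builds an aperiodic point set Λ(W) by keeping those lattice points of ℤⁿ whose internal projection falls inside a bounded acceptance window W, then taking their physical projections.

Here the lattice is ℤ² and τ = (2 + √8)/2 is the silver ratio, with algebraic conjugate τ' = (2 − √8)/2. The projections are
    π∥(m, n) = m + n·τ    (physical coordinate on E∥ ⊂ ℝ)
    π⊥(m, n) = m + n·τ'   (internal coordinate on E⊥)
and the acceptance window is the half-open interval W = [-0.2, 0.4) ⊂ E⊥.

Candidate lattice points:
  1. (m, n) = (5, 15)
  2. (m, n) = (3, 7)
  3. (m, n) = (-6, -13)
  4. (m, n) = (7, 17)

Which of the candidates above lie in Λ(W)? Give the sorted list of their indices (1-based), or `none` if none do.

τ' = (2−√8)/2 ≈ -0.41421.
candidate 1: (m,n)=(5,15) → π∥ = 5+15·τ ≈ 41.21320, π⊥ = 5+15·τ' ≈ -1.21320 ∉ [-0.2, 0.4) ⇒ out
candidate 2: (m,n)=(3,7) → π∥ = 3+7·τ ≈ 19.89949, π⊥ = 3+7·τ' ≈ 0.10051 ∈ [-0.2, 0.4) ⇒ IN Λ
candidate 3: (m,n)=(-6,-13) → π∥ = -6-13·τ ≈ -37.38478, π⊥ = -6-13·τ' ≈ -0.61522 ∉ [-0.2, 0.4) ⇒ out
candidate 4: (m,n)=(7,17) → π∥ = 7+17·τ ≈ 48.04163, π⊥ = 7+17·τ' ≈ -0.04163 ∈ [-0.2, 0.4) ⇒ IN Λ

2, 4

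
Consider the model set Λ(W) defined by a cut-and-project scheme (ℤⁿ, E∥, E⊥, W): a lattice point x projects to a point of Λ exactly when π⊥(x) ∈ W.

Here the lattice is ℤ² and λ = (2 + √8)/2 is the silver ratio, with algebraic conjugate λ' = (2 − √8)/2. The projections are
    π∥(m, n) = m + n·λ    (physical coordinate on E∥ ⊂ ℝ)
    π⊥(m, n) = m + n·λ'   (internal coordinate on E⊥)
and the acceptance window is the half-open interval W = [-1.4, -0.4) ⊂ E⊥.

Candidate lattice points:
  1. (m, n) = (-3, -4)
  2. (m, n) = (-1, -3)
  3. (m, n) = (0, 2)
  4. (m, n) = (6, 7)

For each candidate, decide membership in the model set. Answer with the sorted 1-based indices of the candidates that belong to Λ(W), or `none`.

λ' = (2−√8)/2 ≈ -0.4142.
[1] lift (-3,-4): star map gives -1.3431; window check -1.4 ≤ -1.3431 < -0.4 is true → IN Λ
[2] lift (-1,-3): star map gives 0.2426; window check -1.4 ≤ 0.2426 < -0.4 is false → out
[3] lift (0,2): star map gives -0.8284; window check -1.4 ≤ -0.8284 < -0.4 is true → IN Λ
[4] lift (6,7): star map gives 3.1005; window check -1.4 ≤ 3.1005 < -0.4 is false → out

1, 3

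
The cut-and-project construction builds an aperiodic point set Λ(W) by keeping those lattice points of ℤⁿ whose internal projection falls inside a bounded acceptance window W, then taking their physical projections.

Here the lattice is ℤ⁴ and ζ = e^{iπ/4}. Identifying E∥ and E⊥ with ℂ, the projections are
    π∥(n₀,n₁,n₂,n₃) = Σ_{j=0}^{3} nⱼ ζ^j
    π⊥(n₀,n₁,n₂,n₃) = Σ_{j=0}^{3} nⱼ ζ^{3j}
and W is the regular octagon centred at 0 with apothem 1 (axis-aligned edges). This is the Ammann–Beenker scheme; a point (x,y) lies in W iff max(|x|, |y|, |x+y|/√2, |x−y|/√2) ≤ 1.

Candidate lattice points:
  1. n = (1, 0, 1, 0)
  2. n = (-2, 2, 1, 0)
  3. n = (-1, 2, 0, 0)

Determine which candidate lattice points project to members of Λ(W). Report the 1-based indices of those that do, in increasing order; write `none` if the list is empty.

none

Internal map: ζ^{3j} for j=0..3 gives (1,0), (−√2/2,√2/2), (0,−1), (√2/2,√2/2).
#1 (1, 0, 1, 0): internal (1.000000, -1.000000); octagon support 1.414214 vs apothem 1 → ∉ W
#2 (-2, 2, 1, 0): internal (-3.414214, 0.414214); octagon support 3.414214 vs apothem 1 → ∉ W
#3 (-1, 2, 0, 0): internal (-2.414214, 1.414214); octagon support 2.707107 vs apothem 1 → ∉ W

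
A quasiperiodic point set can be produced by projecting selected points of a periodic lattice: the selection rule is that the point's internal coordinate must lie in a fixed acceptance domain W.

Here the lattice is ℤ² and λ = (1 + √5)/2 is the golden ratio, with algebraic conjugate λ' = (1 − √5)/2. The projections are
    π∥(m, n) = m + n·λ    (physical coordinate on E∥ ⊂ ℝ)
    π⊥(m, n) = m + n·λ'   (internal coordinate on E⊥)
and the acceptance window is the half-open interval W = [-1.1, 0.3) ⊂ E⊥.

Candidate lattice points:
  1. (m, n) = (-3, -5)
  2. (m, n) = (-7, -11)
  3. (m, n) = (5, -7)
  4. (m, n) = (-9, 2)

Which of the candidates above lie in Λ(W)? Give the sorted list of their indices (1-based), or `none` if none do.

1, 2

λ' = (1−√5)/2 ≈ -0.618034.
[1] lift (-3,-5): star map gives 0.090170; window check -1.1 ≤ 0.090170 < 0.3 is true → IN Λ
[2] lift (-7,-11): star map gives -0.201626; window check -1.1 ≤ -0.201626 < 0.3 is true → IN Λ
[3] lift (5,-7): star map gives 9.326238; window check -1.1 ≤ 9.326238 < 0.3 is false → out
[4] lift (-9,2): star map gives -10.236068; window check -1.1 ≤ -10.236068 < 0.3 is false → out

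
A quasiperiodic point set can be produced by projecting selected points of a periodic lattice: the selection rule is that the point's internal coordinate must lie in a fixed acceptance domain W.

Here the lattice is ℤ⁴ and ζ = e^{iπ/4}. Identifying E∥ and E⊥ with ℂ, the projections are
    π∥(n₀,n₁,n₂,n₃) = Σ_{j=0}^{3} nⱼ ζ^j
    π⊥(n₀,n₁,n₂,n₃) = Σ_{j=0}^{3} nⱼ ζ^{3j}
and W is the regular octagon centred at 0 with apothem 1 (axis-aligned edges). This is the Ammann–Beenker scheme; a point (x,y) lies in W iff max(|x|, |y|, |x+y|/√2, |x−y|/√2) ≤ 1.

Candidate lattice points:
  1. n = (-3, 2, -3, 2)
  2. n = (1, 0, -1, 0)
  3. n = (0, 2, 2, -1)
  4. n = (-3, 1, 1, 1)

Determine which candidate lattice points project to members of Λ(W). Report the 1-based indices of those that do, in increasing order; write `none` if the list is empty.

none

Internal map: ζ^{3j} for j=0..3 gives (1,0), (−√2/2,√2/2), (0,−1), (√2/2,√2/2).
#1 (-3, 2, -3, 2): internal (-3.000000, 5.828427); octagon support 6.242641 vs apothem 1 → ∉ W
#2 (1, 0, -1, 0): internal (1.000000, 1.000000); octagon support 1.414214 vs apothem 1 → ∉ W
#3 (0, 2, 2, -1): internal (-2.121320, -1.292893); octagon support 2.414214 vs apothem 1 → ∉ W
#4 (-3, 1, 1, 1): internal (-3.000000, 0.414214); octagon support 3.000000 vs apothem 1 → ∉ W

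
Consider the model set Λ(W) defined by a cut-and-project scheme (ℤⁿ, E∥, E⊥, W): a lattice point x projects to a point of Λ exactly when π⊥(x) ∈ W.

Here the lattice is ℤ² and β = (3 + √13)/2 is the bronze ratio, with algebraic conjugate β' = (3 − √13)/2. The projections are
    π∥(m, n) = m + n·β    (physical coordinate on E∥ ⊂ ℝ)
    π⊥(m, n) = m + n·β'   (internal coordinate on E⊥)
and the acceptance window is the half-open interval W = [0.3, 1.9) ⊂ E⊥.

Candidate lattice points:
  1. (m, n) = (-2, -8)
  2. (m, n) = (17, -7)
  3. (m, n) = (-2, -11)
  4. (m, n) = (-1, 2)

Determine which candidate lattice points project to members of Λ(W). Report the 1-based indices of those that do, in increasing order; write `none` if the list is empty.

1, 3

β' = (3−√13)/2 ≈ -0.3028.
#1 (-2,-8): internal coord -2 + (-8)·β' = +0.4222; +0.4222 ∈ [0.3, 1.9) → IN Λ
#2 (17,-7): internal coord 17 + (-7)·β' = +19.1194; +19.1194 ∉ [0.3, 1.9) → out
#3 (-2,-11): internal coord -2 + (-11)·β' = +1.3305; +1.3305 ∈ [0.3, 1.9) → IN Λ
#4 (-1,2): internal coord -1 + (2)·β' = -1.6056; -1.6056 ∉ [0.3, 1.9) → out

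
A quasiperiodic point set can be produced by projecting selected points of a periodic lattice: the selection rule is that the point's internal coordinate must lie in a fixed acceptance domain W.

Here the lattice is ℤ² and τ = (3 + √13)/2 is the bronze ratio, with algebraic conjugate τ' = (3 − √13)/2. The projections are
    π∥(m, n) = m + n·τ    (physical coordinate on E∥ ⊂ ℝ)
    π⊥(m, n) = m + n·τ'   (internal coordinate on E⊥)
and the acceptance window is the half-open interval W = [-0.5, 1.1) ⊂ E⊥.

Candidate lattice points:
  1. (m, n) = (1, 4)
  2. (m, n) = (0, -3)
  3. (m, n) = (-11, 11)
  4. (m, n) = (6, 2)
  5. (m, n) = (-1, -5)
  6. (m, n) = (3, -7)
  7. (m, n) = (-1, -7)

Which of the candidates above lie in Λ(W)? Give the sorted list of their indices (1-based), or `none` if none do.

Compute τ' = (3−√13)/2 = -0.302776, so π⊥(m,n) = m -0.302776·n.
[1] lift (1,4): star map gives -0.211103; window check -0.5 ≤ -0.211103 < 1.1 is true → IN Λ
[2] lift (0,-3): star map gives 0.908327; window check -0.5 ≤ 0.908327 < 1.1 is true → IN Λ
[3] lift (-11,11): star map gives -14.330532; window check -0.5 ≤ -14.330532 < 1.1 is false → out
[4] lift (6,2): star map gives 5.394449; window check -0.5 ≤ 5.394449 < 1.1 is false → out
[5] lift (-1,-5): star map gives 0.513878; window check -0.5 ≤ 0.513878 < 1.1 is true → IN Λ
[6] lift (3,-7): star map gives 5.119429; window check -0.5 ≤ 5.119429 < 1.1 is false → out
[7] lift (-1,-7): star map gives 1.119429; window check -0.5 ≤ 1.119429 < 1.1 is false → out

1, 2, 5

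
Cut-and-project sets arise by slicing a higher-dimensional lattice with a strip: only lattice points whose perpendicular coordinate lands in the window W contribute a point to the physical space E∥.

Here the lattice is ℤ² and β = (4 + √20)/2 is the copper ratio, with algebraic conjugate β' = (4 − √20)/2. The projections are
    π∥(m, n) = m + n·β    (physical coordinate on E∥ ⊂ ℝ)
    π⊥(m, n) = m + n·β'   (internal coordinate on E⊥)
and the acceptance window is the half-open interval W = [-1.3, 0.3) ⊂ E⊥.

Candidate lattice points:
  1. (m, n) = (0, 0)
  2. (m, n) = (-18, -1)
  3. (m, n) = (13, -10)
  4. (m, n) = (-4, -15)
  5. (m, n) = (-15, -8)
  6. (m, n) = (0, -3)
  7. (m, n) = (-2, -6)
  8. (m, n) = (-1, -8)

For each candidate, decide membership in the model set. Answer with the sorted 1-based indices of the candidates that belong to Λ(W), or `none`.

1, 4, 7

Compute β' = (4−√20)/2 = -0.2361, so π⊥(m,n) = m -0.2361·n.
candidate 1: (m,n)=(0,0) → π∥ = 0+0·β ≈ 0.0000, π⊥ = 0+0·β' ≈ 0.0000 ∈ [-1.3, 0.3) ⇒ IN Λ
candidate 2: (m,n)=(-18,-1) → π∥ = -18-1·β ≈ -22.2361, π⊥ = -18-1·β' ≈ -17.7639 ∉ [-1.3, 0.3) ⇒ out
candidate 3: (m,n)=(13,-10) → π∥ = 13-10·β ≈ -29.3607, π⊥ = 13-10·β' ≈ 15.3607 ∉ [-1.3, 0.3) ⇒ out
candidate 4: (m,n)=(-4,-15) → π∥ = -4-15·β ≈ -67.5410, π⊥ = -4-15·β' ≈ -0.4590 ∈ [-1.3, 0.3) ⇒ IN Λ
candidate 5: (m,n)=(-15,-8) → π∥ = -15-8·β ≈ -48.8885, π⊥ = -15-8·β' ≈ -13.1115 ∉ [-1.3, 0.3) ⇒ out
candidate 6: (m,n)=(0,-3) → π∥ = 0-3·β ≈ -12.7082, π⊥ = 0-3·β' ≈ 0.7082 ∉ [-1.3, 0.3) ⇒ out
candidate 7: (m,n)=(-2,-6) → π∥ = -2-6·β ≈ -27.4164, π⊥ = -2-6·β' ≈ -0.5836 ∈ [-1.3, 0.3) ⇒ IN Λ
candidate 8: (m,n)=(-1,-8) → π∥ = -1-8·β ≈ -34.8885, π⊥ = -1-8·β' ≈ 0.8885 ∉ [-1.3, 0.3) ⇒ out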